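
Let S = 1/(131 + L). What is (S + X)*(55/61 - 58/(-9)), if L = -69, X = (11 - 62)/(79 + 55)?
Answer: -3052981/1140273 ≈ -2.6774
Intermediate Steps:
X = -51/134 ≈ -0.38060
S = 1/62 (S = 1/(131 - 69) = 1/62 ≈ 0.016129)
(S + X)*(55/61 - 58/(-9)) = (1/62 - 51/134)*(55/61 - 58/(-9)) = -757*(55*(1/61) - 58*(-1/9))/2077 = -757*(55/61 + 58/9)/2077 = -757/2077*4033/549 = -3052981/1140273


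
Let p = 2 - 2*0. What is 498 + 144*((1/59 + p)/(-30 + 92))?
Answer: 919410/1829 ≈ 502.68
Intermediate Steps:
p = 2 (p = 2 + 0 = 2)
498 + 144*((1/59 + p)/(-30 + 92)) = 498 + 144*((1/59 + 2)/(-30 + 92)) = 498 + 144*((1/59 + 2)/62) = 498 + 144*((119/59)*(1/62)) = 498 + 144*(119/3658) = 498 + 8568/1829 = 919410/1829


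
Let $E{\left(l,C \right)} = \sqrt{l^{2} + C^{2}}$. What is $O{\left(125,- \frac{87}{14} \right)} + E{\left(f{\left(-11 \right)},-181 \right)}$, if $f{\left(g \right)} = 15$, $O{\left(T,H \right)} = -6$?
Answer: $-6 + \sqrt{32986} \approx 175.62$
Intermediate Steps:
$E{\left(l,C \right)} = \sqrt{C^{2} + l^{2}}$
$O{\left(125,- \frac{87}{14} \right)} + E{\left(f{\left(-11 \right)},-181 \right)} = -6 + \sqrt{\left(-181\right)^{2} + 15^{2}} = -6 + \sqrt{32761 + 225} = -6 + \sqrt{32986}$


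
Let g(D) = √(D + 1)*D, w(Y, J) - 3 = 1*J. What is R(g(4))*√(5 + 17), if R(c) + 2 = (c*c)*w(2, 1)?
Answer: 318*√22 ≈ 1491.6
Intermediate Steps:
w(Y, J) = 3 + J (w(Y, J) = 3 + 1*J = 3 + J)
g(D) = D*√(1 + D) (g(D) = √(1 + D)*D = D*√(1 + D))
R(c) = -2 + 4*c² (R(c) = -2 + (c*c)*(3 + 1) = -2 + c²*4 = -2 + 4*c²)
R(g(4))*√(5 + 17) = (-2 + 4*(4*√(1 + 4))²)*√(5 + 17) = (-2 + 4*(4*√5)²)*√22 = (-2 + 4*80)*√22 = (-2 + 320)*√22 = 318*√22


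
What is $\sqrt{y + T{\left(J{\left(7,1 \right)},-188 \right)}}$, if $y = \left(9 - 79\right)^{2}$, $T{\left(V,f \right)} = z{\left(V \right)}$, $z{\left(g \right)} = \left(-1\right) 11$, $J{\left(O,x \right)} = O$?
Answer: $\sqrt{4889} \approx 69.921$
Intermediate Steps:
$z{\left(g \right)} = -11$
$T{\left(V,f \right)} = -11$
$y = 4900$ ($y = \left(-70\right)^{2} = 4900$)
$\sqrt{y + T{\left(J{\left(7,1 \right)},-188 \right)}} = \sqrt{4900 - 11} = \sqrt{4889}$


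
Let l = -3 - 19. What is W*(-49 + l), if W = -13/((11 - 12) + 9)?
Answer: 923/8 ≈ 115.38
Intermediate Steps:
l = -22
W = -13/8 (W = -13/(-1 + 9) = -13/8 ≈ -1.6250)
W*(-49 + l) = -13*(-49 - 22)/8 = -13/8*(-71) = 923/8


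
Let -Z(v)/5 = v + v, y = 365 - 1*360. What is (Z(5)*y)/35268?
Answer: -125/17634 ≈ -0.0070886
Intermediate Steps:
y = 5 (y = 365 - 360 = 5)
Z(v) = -10*v (Z(v) = -5*(v + v) = -10*v)
(Z(5)*y)/35268 = (-10*5*5)/35268 = -50*5*(1/35268) = -250*1/35268 = -125/17634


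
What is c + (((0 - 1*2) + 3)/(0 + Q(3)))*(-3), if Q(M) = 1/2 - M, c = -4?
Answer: -14/5 ≈ -2.8000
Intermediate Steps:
Q(M) = ½ - M
c + (((0 - 1*2) + 3)/(0 + Q(3)))*(-3) = -4 + (((0 - 1*2) + 3)/(0 + (½ - 1*3)))*(-3) = -4 + (((0 - 2) + 3)/(0 + (½ - 3)))*(-3) = -4 + ((-2 + 3)/(0 - 5/2))*(-3) = -4 + (1/(-5/2))*(-3) = -4 + (1*(-⅖))*(-3) = -4 - ⅖*(-3) = -4 + 6/5 = -14/5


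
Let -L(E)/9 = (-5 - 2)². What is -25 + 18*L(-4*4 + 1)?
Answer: -7963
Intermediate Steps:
L(E) = -441 (L(E) = -9*(-5 - 2)² = -9*(-7)² = -9*49 = -441)
-25 + 18*L(-4*4 + 1) = -25 + 18*(-441) = -25 - 7938 = -7963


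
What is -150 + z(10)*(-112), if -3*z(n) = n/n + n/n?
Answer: -226/3 ≈ -75.333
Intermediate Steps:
z(n) = -2/3 (z(n) = -(n/n + n/n)/3 = -(1 + 1)/3 = -1/3*2 = -2/3)
-150 + z(10)*(-112) = -150 - 2/3*(-112) = -150 + 224/3 = -226/3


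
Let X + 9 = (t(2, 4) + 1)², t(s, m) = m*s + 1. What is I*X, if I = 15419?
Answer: 1403129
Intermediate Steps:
t(s, m) = 1 + m*s
X = 91 (X = -9 + ((1 + 4*2) + 1)² = -9 + ((1 + 8) + 1)² = -9 + (9 + 1)² = -9 + 10² = -9 + 100 = 91)
I*X = 15419*91 = 1403129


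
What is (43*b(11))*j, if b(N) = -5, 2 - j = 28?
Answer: 5590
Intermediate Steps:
j = -26 (j = 2 - 1*28 = 2 - 28 = -26)
(43*b(11))*j = (43*(-5))*(-26) = -215*(-26) = 5590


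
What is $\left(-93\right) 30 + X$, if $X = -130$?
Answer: $-2920$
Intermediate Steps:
$\left(-93\right) 30 + X = \left(-93\right) 30 - 130 = -2790 - 130 = -2920$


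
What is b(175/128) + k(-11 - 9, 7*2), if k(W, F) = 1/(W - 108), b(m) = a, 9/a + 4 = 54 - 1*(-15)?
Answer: 1087/8320 ≈ 0.13065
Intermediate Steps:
a = 9/65 (a = 9/(-4 + (54 - 1*(-15))) = 9/(-4 + (54 + 15)) = 9/(-4 + 69) = 9/65 ≈ 0.13846)
b(m) = 9/65
k(W, F) = 1/(-108 + W)
b(175/128) + k(-11 - 9, 7*2) = 9/65 + 1/(-108 + (-11 - 9)) = 9/65 + 1/(-108 - 20) = 9/65 + 1/(-128) = 9/65 - 1/128 = 1087/8320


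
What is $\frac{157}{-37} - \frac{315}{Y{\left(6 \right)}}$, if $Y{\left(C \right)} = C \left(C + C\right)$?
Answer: $- \frac{2551}{296} \approx -8.6182$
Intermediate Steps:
$Y{\left(C \right)} = 2 C^{2}$ ($Y{\left(C \right)} = C 2 C = 2 C^{2}$)
$\frac{157}{-37} - \frac{315}{Y{\left(6 \right)}} = \frac{157}{-37} - \frac{315}{2 \cdot 6^{2}} = 157 \left(- \frac{1}{37}\right) - \frac{315}{2 \cdot 36} = - \frac{157}{37} - \frac{315}{72} = - \frac{157}{37} - \frac{35}{8} = - \frac{2551}{296}$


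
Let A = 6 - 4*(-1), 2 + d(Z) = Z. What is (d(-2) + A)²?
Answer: 36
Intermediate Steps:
d(Z) = -2 + Z
A = 10 (A = 6 + 4 = 10)
(d(-2) + A)² = ((-2 - 2) + 10)² = (-4 + 10)² = 6² = 36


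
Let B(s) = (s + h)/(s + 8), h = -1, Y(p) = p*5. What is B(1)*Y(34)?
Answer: 0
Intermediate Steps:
Y(p) = 5*p
B(s) = (-1 + s)/(8 + s) (B(s) = (s - 1)/(s + 8) = (-1 + s)/(8 + s))
B(1)*Y(34) = ((-1 + 1)/(8 + 1))*(5*34) = (0/9)*170 = ((⅑)*0)*170 = 0*170 = 0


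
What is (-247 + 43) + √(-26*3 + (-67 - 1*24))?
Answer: -204 + 13*I ≈ -204.0 + 13.0*I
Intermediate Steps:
(-247 + 43) + √(-26*3 + (-67 - 1*24)) = -204 + √(-78 + (-67 - 24)) = -204 + √(-78 - 91) = -204 + √(-169) = -204 + 13*I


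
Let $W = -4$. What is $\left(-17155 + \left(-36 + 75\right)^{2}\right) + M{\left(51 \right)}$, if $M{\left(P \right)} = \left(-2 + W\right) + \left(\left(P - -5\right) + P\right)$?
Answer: $-15533$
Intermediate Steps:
$M{\left(P \right)} = -1 + 2 P$ ($M{\left(P \right)} = \left(-2 - 4\right) + \left(\left(P - -5\right) + P\right) = -6 + \left(\left(P + 5\right) + P\right) = -6 + \left(\left(5 + P\right) + P\right) = -6 + \left(5 + 2 P\right) = -1 + 2 P$)
$\left(-17155 + \left(-36 + 75\right)^{2}\right) + M{\left(51 \right)} = \left(-17155 + \left(-36 + 75\right)^{2}\right) + \left(-1 + 2 \cdot 51\right) = \left(-17155 + 39^{2}\right) + \left(-1 + 102\right) = \left(-17155 + 1521\right) + 101 = -15634 + 101 = -15533$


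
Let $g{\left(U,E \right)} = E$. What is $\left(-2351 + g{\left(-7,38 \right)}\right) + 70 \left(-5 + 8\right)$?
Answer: $-2103$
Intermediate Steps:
$\left(-2351 + g{\left(-7,38 \right)}\right) + 70 \left(-5 + 8\right) = \left(-2351 + 38\right) + 70 \left(-5 + 8\right) = -2313 + 70 \cdot 3 = -2313 + 210 = -2103$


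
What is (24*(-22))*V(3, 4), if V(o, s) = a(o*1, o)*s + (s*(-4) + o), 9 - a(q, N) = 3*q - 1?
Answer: 4752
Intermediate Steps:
a(q, N) = 10 - 3*q (a(q, N) = 9 - (3*q - 1) = 9 - (-1 + 3*q) = 9 + (1 - 3*q) = 10 - 3*q)
V(o, s) = o - 4*s + s*(10 - 3*o) (V(o, s) = (10 - 3*o)*s + (s*(-4) + o) = (10 - 3*o)*s + (-4*s + o) = s*(10 - 3*o) + (o - 4*s) = o - 4*s + s*(10 - 3*o))
(24*(-22))*V(3, 4) = (24*(-22))*(3 + 6*4 - 3*3*4) = -528*(3 + 24 - 36) = -528*(-9) = 4752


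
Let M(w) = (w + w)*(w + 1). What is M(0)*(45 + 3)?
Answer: 0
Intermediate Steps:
M(w) = 2*w*(1 + w) (M(w) = (2*w)*(1 + w) = 2*w*(1 + w))
M(0)*(45 + 3) = (2*0*(1 + 0))*(45 + 3) = (2*0*1)*48 = 0*48 = 0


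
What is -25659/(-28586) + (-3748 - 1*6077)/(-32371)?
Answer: 1111464939/925357406 ≈ 1.2011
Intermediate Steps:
-25659/(-28586) + (-3748 - 1*6077)/(-32371) = -25659*(-1/28586) + (-3748 - 6077)*(-1/32371) = 25659/28586 - 9825*(-1/32371) = 25659/28586 + 9825/32371 = 1111464939/925357406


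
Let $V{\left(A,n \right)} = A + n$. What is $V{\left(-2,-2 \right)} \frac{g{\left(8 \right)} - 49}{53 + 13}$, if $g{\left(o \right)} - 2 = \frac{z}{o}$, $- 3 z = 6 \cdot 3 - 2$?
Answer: $\frac{26}{9} \approx 2.8889$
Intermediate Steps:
$z = - \frac{16}{3}$ ($z = - \frac{6 \cdot 3 - 2}{3} = - \frac{18 - 2}{3} = \left(- \frac{1}{3}\right) 16 = - \frac{16}{3} \approx -5.3333$)
$g{\left(o \right)} = 2 - \frac{16}{3 o}$
$V{\left(-2,-2 \right)} \frac{g{\left(8 \right)} - 49}{53 + 13} = \left(-2 - 2\right) \frac{\left(2 - \frac{16}{3 \cdot 8}\right) - 49}{53 + 13} = - 4 \frac{\left(2 - \frac{2}{3}\right) - 49}{66} = - 4 \left(\left(2 - \frac{2}{3}\right) - 49\right) \frac{1}{66} = - 4 \left(\frac{4}{3} - 49\right) \frac{1}{66} = - 4 \left(\left(- \frac{143}{3}\right) \frac{1}{66}\right) = \left(-4\right) \left(- \frac{13}{18}\right) = \frac{26}{9}$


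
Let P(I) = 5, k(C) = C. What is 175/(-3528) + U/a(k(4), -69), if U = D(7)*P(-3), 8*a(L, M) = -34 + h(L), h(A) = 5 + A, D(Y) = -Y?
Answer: 28099/2520 ≈ 11.150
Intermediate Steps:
a(L, M) = -29/8 + L/8 (a(L, M) = (-34 + (5 + L))/8 = (-29 + L)/8 = -29/8 + L/8)
U = -35 (U = -1*7*5 = -7*5 = -35)
175/(-3528) + U/a(k(4), -69) = 175/(-3528) - 35/(-29/8 + (⅛)*4) = 175*(-1/3528) - 35/(-29/8 + ½) = -25/504 - 35/(-25/8) = -25/504 - 35*(-8/25) = -25/504 + 56/5 = 28099/2520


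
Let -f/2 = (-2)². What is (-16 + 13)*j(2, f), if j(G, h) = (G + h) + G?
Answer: 12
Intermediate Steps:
f = -8 (f = -2*(-2)² = -2*4 = -8)
j(G, h) = h + 2*G
(-16 + 13)*j(2, f) = (-16 + 13)*(-8 + 2*2) = -3*(-8 + 4) = -3*(-4) = 12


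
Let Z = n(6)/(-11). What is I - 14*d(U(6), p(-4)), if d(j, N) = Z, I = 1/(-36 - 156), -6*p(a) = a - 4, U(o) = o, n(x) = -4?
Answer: -10763/2112 ≈ -5.0961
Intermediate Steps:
p(a) = 2/3 - a/6 (p(a) = -(a - 4)/6 = -(-4 + a)/6 = 2/3 - a/6)
I = -1/192 (I = 1/(-192) = -1/192 ≈ -0.0052083)
Z = 4/11 (Z = -4/(-11) = -4*(-1/11) = 4/11 ≈ 0.36364)
d(j, N) = 4/11
I - 14*d(U(6), p(-4)) = -1/192 - 14*4/11 = -1/192 - 56/11 = -10763/2112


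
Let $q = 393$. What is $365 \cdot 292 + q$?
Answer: $106973$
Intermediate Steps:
$365 \cdot 292 + q = 365 \cdot 292 + 393 = 106580 + 393 = 106973$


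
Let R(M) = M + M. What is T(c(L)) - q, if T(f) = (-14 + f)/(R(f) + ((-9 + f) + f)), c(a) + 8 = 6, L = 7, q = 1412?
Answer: -23988/17 ≈ -1411.1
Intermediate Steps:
c(a) = -2 (c(a) = -8 + 6 = -2)
R(M) = 2*M
T(f) = (-14 + f)/(-9 + 4*f) (T(f) = (-14 + f)/(2*f + ((-9 + f) + f)) = (-14 + f)/(2*f + (-9 + 2*f)) = (-14 + f)/(-9 + 4*f))
T(c(L)) - q = (-14 - 2)/(-9 + 4*(-2)) - 1*1412 = -16/(-9 - 8) - 1412 = -16/(-17) - 1412 = -1/17*(-16) - 1412 = 16/17 - 1412 = -23988/17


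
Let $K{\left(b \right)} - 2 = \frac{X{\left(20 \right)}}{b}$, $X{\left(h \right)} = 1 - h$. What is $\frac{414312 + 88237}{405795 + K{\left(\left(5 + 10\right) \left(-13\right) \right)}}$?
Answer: $\frac{97997055}{79130434} \approx 1.2384$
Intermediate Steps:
$K{\left(b \right)} = 2 - \frac{19}{b}$ ($K{\left(b \right)} = 2 + \frac{1 - 20}{b} = 2 - \frac{19}{b}$)
$\frac{414312 + 88237}{405795 + K{\left(\left(5 + 10\right) \left(-13\right) \right)}} = \frac{414312 + 88237}{405795 + \left(2 - \frac{19}{\left(5 + 10\right) \left(-13\right)}\right)} = \frac{502549}{405795 + \left(2 - \frac{19}{15 \left(-13\right)}\right)} = \frac{502549}{405795 + \left(2 - \frac{19}{-195}\right)} = \frac{502549}{405795 + \left(2 - - \frac{19}{195}\right)} = \frac{502549}{405795 + \left(2 + \frac{19}{195}\right)} = \frac{502549}{405795 + \frac{409}{195}} = \frac{502549}{\frac{79130434}{195}} = 502549 \cdot \frac{195}{79130434} = \frac{97997055}{79130434}$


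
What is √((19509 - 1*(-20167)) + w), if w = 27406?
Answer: √67082 ≈ 259.00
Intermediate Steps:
√((19509 - 1*(-20167)) + w) = √((19509 - 1*(-20167)) + 27406) = √((19509 + 20167) + 27406) = √(39676 + 27406) = √67082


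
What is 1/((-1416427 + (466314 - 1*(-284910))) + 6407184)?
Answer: 1/5741981 ≈ 1.7416e-7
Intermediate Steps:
1/((-1416427 + (466314 - 1*(-284910))) + 6407184) = 1/((-1416427 + (466314 + 284910)) + 6407184) = 1/((-1416427 + 751224) + 6407184) = 1/(-665203 + 6407184) = 1/5741981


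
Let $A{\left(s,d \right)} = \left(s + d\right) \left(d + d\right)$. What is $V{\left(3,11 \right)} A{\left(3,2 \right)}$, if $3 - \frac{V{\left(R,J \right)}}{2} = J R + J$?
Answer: $-1640$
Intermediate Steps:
$A{\left(s,d \right)} = 2 d \left(d + s\right)$ ($A{\left(s,d \right)} = \left(d + s\right) 2 d = 2 d \left(d + s\right)$)
$V{\left(R,J \right)} = 6 - 2 J - 2 J R$ ($V{\left(R,J \right)} = 6 - 2 \left(J R + J\right) = 6 - 2 \left(J + J R\right) = 6 - \left(2 J + 2 J R\right) = 6 - 2 J - 2 J R$)
$V{\left(3,11 \right)} A{\left(3,2 \right)} = \left(6 - 22 - 22 \cdot 3\right) 2 \cdot 2 \left(2 + 3\right) = \left(6 - 22 - 66\right) 2 \cdot 2 \cdot 5 = \left(-82\right) 20 = -1640$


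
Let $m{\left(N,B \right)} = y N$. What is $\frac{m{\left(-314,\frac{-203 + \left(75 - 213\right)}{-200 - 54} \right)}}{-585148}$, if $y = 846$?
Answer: $\frac{66411}{146287} \approx 0.45398$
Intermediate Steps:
$m{\left(N,B \right)} = 846 N$
$\frac{m{\left(-314,\frac{-203 + \left(75 - 213\right)}{-200 - 54} \right)}}{-585148} = \frac{846 \left(-314\right)}{-585148} = \left(-265644\right) \left(- \frac{1}{585148}\right) = \frac{66411}{146287}$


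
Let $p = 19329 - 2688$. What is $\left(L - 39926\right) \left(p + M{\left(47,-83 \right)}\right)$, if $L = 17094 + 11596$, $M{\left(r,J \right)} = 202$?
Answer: $-189247948$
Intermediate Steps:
$L = 28690$
$p = 16641$
$\left(L - 39926\right) \left(p + M{\left(47,-83 \right)}\right) = \left(28690 - 39926\right) \left(16641 + 202\right) = \left(-11236\right) 16843 = -189247948$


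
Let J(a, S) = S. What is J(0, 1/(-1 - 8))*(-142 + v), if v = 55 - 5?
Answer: 92/9 ≈ 10.222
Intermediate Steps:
v = 50
J(0, 1/(-1 - 8))*(-142 + v) = (-142 + 50)/(-1 - 8) = -92/(-9) = -1/9*(-92) = 92/9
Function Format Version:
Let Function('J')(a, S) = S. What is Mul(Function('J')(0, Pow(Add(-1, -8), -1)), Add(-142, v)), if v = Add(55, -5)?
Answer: Rational(92, 9) ≈ 10.222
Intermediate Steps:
v = 50
Mul(Function('J')(0, Pow(Add(-1, -8), -1)), Add(-142, v)) = Mul(Pow(Add(-1, -8), -1), Add(-142, 50)) = Mul(Pow(-9, -1), -92) = Mul(Rational(-1, 9), -92) = Rational(92, 9)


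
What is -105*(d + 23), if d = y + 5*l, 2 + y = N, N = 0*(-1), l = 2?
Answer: -3255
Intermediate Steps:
N = 0
y = -2 (y = -2 + 0 = -2)
d = 8 (d = -2 + 5*2 = -2 + 10 = 8)
-105*(d + 23) = -105*(8 + 23) = -105*31 = -3255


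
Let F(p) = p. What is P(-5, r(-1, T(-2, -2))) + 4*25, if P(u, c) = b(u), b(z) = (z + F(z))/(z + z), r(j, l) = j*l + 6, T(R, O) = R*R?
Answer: 101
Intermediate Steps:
T(R, O) = R**2
r(j, l) = 6 + j*l
b(z) = 1 (b(z) = (z + z)/(z + z) = (2*z)/((2*z)) = (2*z)*(1/(2*z)) = 1)
P(u, c) = 1
P(-5, r(-1, T(-2, -2))) + 4*25 = 1 + 4*25 = 1 + 100 = 101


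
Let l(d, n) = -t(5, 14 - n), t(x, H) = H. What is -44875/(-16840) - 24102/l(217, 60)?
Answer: -40381343/77464 ≈ -521.29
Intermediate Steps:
l(d, n) = -14 + n (l(d, n) = -(14 - n) = -14 + n)
-44875/(-16840) - 24102/l(217, 60) = -44875/(-16840) - 24102/(-14 + 60) = -44875*(-1/16840) - 24102/46 = 8975/3368 - 24102*1/46 = 8975/3368 - 12051/23 = -40381343/77464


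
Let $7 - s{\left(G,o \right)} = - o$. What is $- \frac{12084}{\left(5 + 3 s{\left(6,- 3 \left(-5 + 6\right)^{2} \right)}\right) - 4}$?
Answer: $- \frac{12084}{13} \approx -929.54$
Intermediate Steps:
$s{\left(G,o \right)} = 7 + o$ ($s{\left(G,o \right)} = 7 - - o = 7 + o$)
$- \frac{12084}{\left(5 + 3 s{\left(6,- 3 \left(-5 + 6\right)^{2} \right)}\right) - 4} = - \frac{12084}{\left(5 + 3 \left(7 - 3 \left(-5 + 6\right)^{2}\right)\right) - 4} = - \frac{12084}{\left(5 + 3 \left(7 - 3 \cdot 1^{2}\right)\right) - 4} = - \frac{12084}{\left(5 + 3 \left(7 - 3\right)\right) - 4} = - \frac{12084}{\left(5 + 3 \cdot 4\right) - 4} = - \frac{12084}{\left(5 + 12\right) - 4} = - \frac{12084}{17 - 4} = - \frac{12084}{13}$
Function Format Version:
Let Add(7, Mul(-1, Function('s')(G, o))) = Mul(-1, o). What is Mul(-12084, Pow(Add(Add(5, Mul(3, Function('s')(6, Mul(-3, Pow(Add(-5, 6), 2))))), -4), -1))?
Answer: Rational(-12084, 13) ≈ -929.54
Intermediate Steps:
Function('s')(G, o) = Add(7, o) (Function('s')(G, o) = Add(7, Mul(-1, Mul(-1, o))) = Add(7, o))
Mul(-12084, Pow(Add(Add(5, Mul(3, Function('s')(6, Mul(-3, Pow(Add(-5, 6), 2))))), -4), -1)) = Mul(-12084, Pow(Add(Add(5, Mul(3, Add(7, Mul(-3, Pow(Add(-5, 6), 2))))), -4), -1)) = Mul(-12084, Pow(Add(Add(5, Mul(3, Add(7, Mul(-3, Pow(1, 2))))), -4), -1)) = Mul(-12084, Pow(Add(Add(5, Mul(3, Add(7, Mul(-3, 1)))), -4), -1)) = Mul(-12084, Pow(Add(Add(5, Mul(3, Add(7, -3))), -4), -1)) = Mul(-12084, Pow(Add(Add(5, Mul(3, 4)), -4), -1)) = Mul(-12084, Pow(Add(Add(5, 12), -4), -1)) = Mul(-12084, Pow(Add(17, -4), -1)) = Mul(-12084, Pow(13, -1)) = Mul(-12084, Rational(1, 13)) = Rational(-12084, 13)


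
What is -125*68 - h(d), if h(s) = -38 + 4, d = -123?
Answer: -8466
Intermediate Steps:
h(s) = -34
-125*68 - h(d) = -125*68 - 1*(-34) = -8500 + 34 = -8466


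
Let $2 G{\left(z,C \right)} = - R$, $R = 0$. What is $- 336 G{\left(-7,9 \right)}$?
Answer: $0$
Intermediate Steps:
$G{\left(z,C \right)} = 0$ ($G{\left(z,C \right)} = \frac{\left(-1\right) 0}{2} = \frac{1}{2} \cdot 0 = 0$)
$- 336 G{\left(-7,9 \right)} = \left(-336\right) 0 = 0$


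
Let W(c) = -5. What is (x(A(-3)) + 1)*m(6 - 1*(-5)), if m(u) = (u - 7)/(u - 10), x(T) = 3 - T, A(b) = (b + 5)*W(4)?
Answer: 56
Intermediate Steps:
A(b) = -25 - 5*b (A(b) = (b + 5)*(-5) = (5 + b)*(-5) = -25 - 5*b)
m(u) = (-7 + u)/(-10 + u)
(x(A(-3)) + 1)*m(6 - 1*(-5)) = ((3 - (-25 - 5*(-3))) + 1)*((-7 + (6 - 1*(-5)))/(-10 + (6 - 1*(-5)))) = ((3 - (-25 + 15)) + 1)*((-7 + (6 + 5))/(-10 + (6 + 5))) = ((3 - 1*(-10)) + 1)*((-7 + 11)/(-10 + 11)) = ((3 + 10) + 1)*(4/1) = (13 + 1)*(1*4) = 14*4 = 56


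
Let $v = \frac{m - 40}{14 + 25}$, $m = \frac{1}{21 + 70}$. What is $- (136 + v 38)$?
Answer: $- \frac{114794}{1183} \approx -97.036$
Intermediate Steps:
$m = \frac{1}{91} \approx 0.010989$
$v = - \frac{1213}{1183}$ ($v = \frac{\frac{1}{91} - 40}{14 + 25} = - \frac{3639}{91 \cdot 39} = \left(- \frac{3639}{91}\right) \frac{1}{39} = - \frac{1213}{1183} \approx -1.0254$)
$- (136 + v 38) = - (136 - \frac{46094}{1183}) = \left(-1\right) \frac{114794}{1183} = - \frac{114794}{1183}$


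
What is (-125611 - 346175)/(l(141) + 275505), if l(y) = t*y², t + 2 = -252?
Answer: 157262/1591423 ≈ 0.098818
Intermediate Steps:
t = -254 (t = -2 - 252 = -254)
l(y) = -254*y²
(-125611 - 346175)/(l(141) + 275505) = (-125611 - 346175)/(-254*141² + 275505) = -471786/(-254*19881 + 275505) = -471786/(-5049774 + 275505) = -471786/(-4774269) = -471786*(-1/4774269) = 157262/1591423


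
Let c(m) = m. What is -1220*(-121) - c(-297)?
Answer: 147917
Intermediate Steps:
-1220*(-121) - c(-297) = -1220*(-121) - 1*(-297) = 147620 + 297 = 147917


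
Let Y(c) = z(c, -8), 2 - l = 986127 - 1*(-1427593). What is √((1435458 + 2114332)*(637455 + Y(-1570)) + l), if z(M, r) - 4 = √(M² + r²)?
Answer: 2*√(565710792473 + 1774895*√616241) ≈ 1.5061e+6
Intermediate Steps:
z(M, r) = 4 + √(M² + r²)
l = -2413718 (l = 2 - (986127 - 1*(-1427593)) = 2 - (986127 + 1427593) = 2 - 1*2413720 = 2 - 2413720 = -2413718)
Y(c) = 4 + √(64 + c²) (Y(c) = 4 + √(c² + (-8)²) = 4 + √(c² + 64) = 4 + √(64 + c²))
√((1435458 + 2114332)*(637455 + Y(-1570)) + l) = √((1435458 + 2114332)*(637455 + (4 + √(64 + (-1570)²))) - 2413718) = √(3549790*(637455 + (4 + √(64 + 2464900))) - 2413718) = √(3549790*(637455 + (4 + √2464964)) - 2413718) = √(3549790*(637455 + (4 + 2*√616241)) - 2413718) = √(3549790*(637459 + 2*√616241) - 2413718) = √((2262845583610 + 7099580*√616241) - 2413718) = √(2262843169892 + 7099580*√616241)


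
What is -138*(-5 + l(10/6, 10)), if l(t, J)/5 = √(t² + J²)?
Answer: 690 - 1150*√37 ≈ -6305.2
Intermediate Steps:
l(t, J) = 5*√(J² + t²) (l(t, J) = 5*√(t² + J²) = 5*√(J² + t²))
-138*(-5 + l(10/6, 10)) = -138*(-5 + 5*√(10² + (10/6)²)) = -138*(-5 + 5*√(100 + (10*(⅙))²)) = -138*(-5 + 5*√(100 + (5/3)²)) = -138*(-5 + 5*√(100 + 25/9)) = -138*(-5 + 5*√(925/9)) = -138*(-5 + 5*(5*√37/3)) = -138*(-5 + 25*√37/3) = 690 - 1150*√37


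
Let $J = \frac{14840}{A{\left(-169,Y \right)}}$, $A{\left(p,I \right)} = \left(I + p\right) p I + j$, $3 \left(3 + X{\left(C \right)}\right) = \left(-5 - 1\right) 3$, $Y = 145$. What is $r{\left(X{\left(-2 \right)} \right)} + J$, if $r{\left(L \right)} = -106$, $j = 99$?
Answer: $- \frac{62336374}{588219} \approx -105.97$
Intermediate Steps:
$X{\left(C \right)} = -9$ ($X{\left(C \right)} = -3 + \frac{\left(-5 - 1\right) 3}{3} = -3 + \frac{\left(-6\right) 3}{3} = -3 + \frac{1}{3} \left(-18\right) = -3 - 6 = -9$)
$A{\left(p,I \right)} = 99 + I p \left(I + p\right)$ ($A{\left(p,I \right)} = \left(I + p\right) p I + 99 = p \left(I + p\right) I + 99 = I p \left(I + p\right) + 99 = 99 + I p \left(I + p\right)$)
$J = \frac{14840}{588219}$ ($J = \frac{14840}{99 + 145 \left(-169\right)^{2} - 169 \cdot 145^{2}} = \frac{14840}{99 + 145 \cdot 28561 - 3553225} = \frac{14840}{99 + 4141345 - 3553225} = \frac{14840}{588219} \approx 0.025229$)
$r{\left(X{\left(-2 \right)} \right)} + J = -106 + \frac{14840}{588219} = - \frac{62336374}{588219}$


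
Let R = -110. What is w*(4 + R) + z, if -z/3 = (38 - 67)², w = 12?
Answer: -3795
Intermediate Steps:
z = -2523 (z = -3*(38 - 67)² = -3*(-29)² = -3*841 = -2523)
w*(4 + R) + z = 12*(4 - 110) - 2523 = 12*(-106) - 2523 = -1272 - 2523 = -3795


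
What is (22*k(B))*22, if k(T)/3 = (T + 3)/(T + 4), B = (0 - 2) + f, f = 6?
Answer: 2541/2 ≈ 1270.5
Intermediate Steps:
B = 4 (B = (0 - 2) + 6 = -2 + 6 = 4)
k(T) = 3*(3 + T)/(4 + T) (k(T) = 3*((T + 3)/(T + 4)) = 3*((3 + T)/(4 + T)) = 3*(3 + T)/(4 + T))
(22*k(B))*22 = (22*(3*(3 + 4)/(4 + 4)))*22 = (22*(3*7/8))*22 = (22*(3*(1/8)*7))*22 = (22*(21/8))*22 = (231/4)*22 = 2541/2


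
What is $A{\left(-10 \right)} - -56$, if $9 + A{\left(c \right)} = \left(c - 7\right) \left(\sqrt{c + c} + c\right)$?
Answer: $217 - 34 i \sqrt{5} \approx 217.0 - 76.026 i$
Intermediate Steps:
$A{\left(c \right)} = -9 + \left(-7 + c\right) \left(c + \sqrt{2} \sqrt{c}\right)$ ($A{\left(c \right)} = -9 + \left(c - 7\right) \left(\sqrt{c + c} + c\right) = -9 + \left(-7 + c\right) \left(\sqrt{2 c} + c\right) = -9 + \left(-7 + c\right) \left(\sqrt{2} \sqrt{c} + c\right) = -9 + \left(-7 + c\right) \left(c + \sqrt{2} \sqrt{c}\right)$)
$A{\left(-10 \right)} - -56 = \left(-9 + \left(-10\right)^{2} - -70 + \sqrt{2} \left(-10\right)^{\frac{3}{2}} - 7 \sqrt{2} \sqrt{-10}\right) - -56 = \left(-9 + 100 + 70 + \sqrt{2} \left(- 10 i \sqrt{10}\right) - 7 \sqrt{2} i \sqrt{10}\right) + 56 = \left(-9 + 100 + 70 - 20 i \sqrt{5} - 14 i \sqrt{5}\right) + 56 = \left(161 - 34 i \sqrt{5}\right) + 56 = 217 - 34 i \sqrt{5}$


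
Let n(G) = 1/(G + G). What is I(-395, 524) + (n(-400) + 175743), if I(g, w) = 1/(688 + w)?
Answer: 42600103097/242400 ≈ 1.7574e+5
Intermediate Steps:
n(G) = 1/(2*G)
I(-395, 524) + (n(-400) + 175743) = 1/(688 + 524) + ((½)/(-400) + 175743) = 1/1212 + ((½)*(-1/400) + 175743) = 1/1212 + (-1/800 + 175743) = 1/1212 + 140594399/800 = 42600103097/242400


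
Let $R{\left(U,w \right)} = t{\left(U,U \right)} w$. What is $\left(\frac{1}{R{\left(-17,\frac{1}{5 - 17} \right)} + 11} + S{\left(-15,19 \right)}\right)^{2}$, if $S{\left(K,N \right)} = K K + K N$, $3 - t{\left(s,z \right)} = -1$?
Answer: $\frac{3674889}{1024} \approx 3588.8$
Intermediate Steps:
$t{\left(s,z \right)} = 4$ ($t{\left(s,z \right)} = 3 - -1 = 3 + 1 = 4$)
$R{\left(U,w \right)} = 4 w$
$S{\left(K,N \right)} = K^{2} + K N$
$\left(\frac{1}{R{\left(-17,\frac{1}{5 - 17} \right)} + 11} + S{\left(-15,19 \right)}\right)^{2} = \left(\frac{1}{\frac{4}{5 - 17} + 11} - 15 \left(-15 + 19\right)\right)^{2} = \left(\frac{1}{\frac{4}{-12} + 11} - 60\right)^{2} = \left(\frac{1}{4 \left(- \frac{1}{12}\right) + 11} - 60\right)^{2} = \left(\frac{1}{- \frac{1}{3} + 11} - 60\right)^{2} = \left(\frac{1}{\frac{32}{3}} - 60\right)^{2} = \left(\frac{3}{32} - 60\right)^{2} = \left(- \frac{1917}{32}\right)^{2} = \frac{3674889}{1024}$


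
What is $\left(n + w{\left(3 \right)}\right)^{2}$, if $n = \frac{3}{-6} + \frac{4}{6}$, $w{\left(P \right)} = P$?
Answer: $\frac{361}{36} \approx 10.028$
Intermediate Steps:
$n = \frac{1}{6}$ ($n = 3 \left(- \frac{1}{6}\right) + 4 \cdot \frac{1}{6} = - \frac{1}{2} + \frac{2}{3} = \frac{1}{6} \approx 0.16667$)
$\left(n + w{\left(3 \right)}\right)^{2} = \left(\frac{1}{6} + 3\right)^{2} = \left(\frac{19}{6}\right)^{2} = \frac{361}{36}$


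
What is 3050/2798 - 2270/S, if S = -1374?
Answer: 2635540/961113 ≈ 2.7422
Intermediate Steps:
3050/2798 - 2270/S = 3050/2798 - 2270/(-1374) = 3050*(1/2798) - 2270*(-1/1374) = 1525/1399 + 1135/687 = 2635540/961113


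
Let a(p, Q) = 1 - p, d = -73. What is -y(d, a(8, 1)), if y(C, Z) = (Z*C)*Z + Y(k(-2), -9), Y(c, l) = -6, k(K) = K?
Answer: 3583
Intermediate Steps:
y(C, Z) = -6 + C*Z² (y(C, Z) = (Z*C)*Z - 6 = (C*Z)*Z - 6 = C*Z² - 6 = -6 + C*Z²)
-y(d, a(8, 1)) = -(-6 - 73*(1 - 1*8)²) = -(-6 - 73*(1 - 8)²) = -(-6 - 73*(-7)²) = -(-6 - 73*49) = -(-6 - 3577) = -1*(-3583) = 3583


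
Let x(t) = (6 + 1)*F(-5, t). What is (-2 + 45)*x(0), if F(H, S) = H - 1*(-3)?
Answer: -602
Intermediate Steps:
F(H, S) = 3 + H (F(H, S) = H + 3 = 3 + H)
x(t) = -14 (x(t) = (6 + 1)*(3 - 5) = 7*(-2) = -14)
(-2 + 45)*x(0) = (-2 + 45)*(-14) = 43*(-14) = -602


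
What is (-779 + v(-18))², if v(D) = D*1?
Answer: 635209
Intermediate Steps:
v(D) = D
(-779 + v(-18))² = (-779 - 18)² = (-797)² = 635209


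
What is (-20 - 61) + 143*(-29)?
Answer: -4228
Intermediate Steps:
(-20 - 61) + 143*(-29) = -81 - 4147 = -4228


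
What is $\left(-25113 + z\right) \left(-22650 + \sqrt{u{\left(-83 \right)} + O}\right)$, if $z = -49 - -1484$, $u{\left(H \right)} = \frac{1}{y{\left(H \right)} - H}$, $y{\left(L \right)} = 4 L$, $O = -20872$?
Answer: $536306700 - \frac{23678 i \sqrt{1294085121}}{249} \approx 5.3631 \cdot 10^{8} - 3.4208 \cdot 10^{6} i$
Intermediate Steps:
$u{\left(H \right)} = \frac{1}{3 H}$ ($u{\left(H \right)} = \frac{1}{4 H - H} = \frac{1}{3 H}$)
$z = 1435$ ($z = -49 + 1484 = 1435$)
$\left(-25113 + z\right) \left(-22650 + \sqrt{u{\left(-83 \right)} + O}\right) = \left(-25113 + 1435\right) \left(-22650 + \sqrt{\frac{1}{3 \left(-83\right)} - 20872}\right) = - 23678 \left(-22650 + \sqrt{\frac{1}{3} \left(- \frac{1}{83}\right) - 20872}\right) = - 23678 \left(-22650 + \sqrt{- \frac{1}{249} - 20872}\right) = - 23678 \left(-22650 + \sqrt{- \frac{5197129}{249}}\right) = - 23678 \left(-22650 + \frac{i \sqrt{1294085121}}{249}\right) = 536306700 - \frac{23678 i \sqrt{1294085121}}{249}$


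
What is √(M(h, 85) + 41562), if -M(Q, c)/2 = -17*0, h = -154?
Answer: 3*√4618 ≈ 203.87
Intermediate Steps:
M(Q, c) = 0 (M(Q, c) = -(-34)*0 = -2*0 = 0)
√(M(h, 85) + 41562) = √(0 + 41562) = √41562 = 3*√4618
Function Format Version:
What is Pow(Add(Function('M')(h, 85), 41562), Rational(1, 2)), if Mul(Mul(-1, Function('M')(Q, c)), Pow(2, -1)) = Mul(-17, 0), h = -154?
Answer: Mul(3, Pow(4618, Rational(1, 2))) ≈ 203.87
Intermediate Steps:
Function('M')(Q, c) = 0 (Function('M')(Q, c) = Mul(-2, Mul(-17, 0)) = Mul(-2, 0) = 0)
Pow(Add(Function('M')(h, 85), 41562), Rational(1, 2)) = Pow(Add(0, 41562), Rational(1, 2)) = Pow(41562, Rational(1, 2)) = Mul(3, Pow(4618, Rational(1, 2)))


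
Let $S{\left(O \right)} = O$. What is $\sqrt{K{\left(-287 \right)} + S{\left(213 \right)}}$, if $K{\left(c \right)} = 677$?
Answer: $\sqrt{890} \approx 29.833$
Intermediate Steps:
$\sqrt{K{\left(-287 \right)} + S{\left(213 \right)}} = \sqrt{677 + 213} = \sqrt{890}$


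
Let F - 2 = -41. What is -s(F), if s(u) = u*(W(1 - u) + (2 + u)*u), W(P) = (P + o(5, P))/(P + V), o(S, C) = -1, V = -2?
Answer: 2140047/38 ≈ 56317.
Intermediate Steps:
F = -39 (F = 2 - 41 = -39)
W(P) = (-1 + P)/(-2 + P) (W(P) = (P - 1)/(P - 2) = (-1 + P)/(-2 + P))
s(u) = u*(u*(2 + u) - u/(-1 - u)) (s(u) = u*((-1 + (1 - u))/(-2 + (1 - u)) + (2 + u)*u) = u*((-u)/(-1 - u) + u*(2 + u)) = u*(-u/(-1 - u) + u*(2 + u)) = u*(u*(2 + u) - u/(-1 - u)))
-s(F) = -(-39)**2*(1 + (1 - 39)*(2 - 39))/(1 - 39) = -1521*(1 - 38*(-37))/(-38) = -1521*(-1)*(1 + 1406)/38 = -1521*(-1)*1407/38 = -1*(-2140047/38) = 2140047/38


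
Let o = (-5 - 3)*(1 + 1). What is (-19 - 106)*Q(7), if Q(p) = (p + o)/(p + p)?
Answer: 1125/14 ≈ 80.357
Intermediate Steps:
o = -16 (o = -8*2 = -16)
Q(p) = (-16 + p)/(2*p) (Q(p) = (p - 16)/(p + p) = (-16 + p)/((2*p)) = (-16 + p)*(1/(2*p)) = (-16 + p)/(2*p))
(-19 - 106)*Q(7) = (-19 - 106)*((½)*(-16 + 7)/7) = -125*(-9)/(2*7) = -125*(-9/14) = 1125/14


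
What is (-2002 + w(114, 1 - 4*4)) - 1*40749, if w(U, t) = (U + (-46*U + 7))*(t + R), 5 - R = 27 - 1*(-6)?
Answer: 177538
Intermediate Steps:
R = -28 (R = 5 - (27 - 1*(-6)) = 5 - (27 + 6) = 5 - 1*33 = 5 - 33 = -28)
w(U, t) = (-28 + t)*(7 - 45*U) (w(U, t) = (U + (-46*U + 7))*(t - 28) = (U + (7 - 46*U))*(-28 + t) = (7 - 45*U)*(-28 + t) = (-28 + t)*(7 - 45*U))
(-2002 + w(114, 1 - 4*4)) - 1*40749 = (-2002 + (-196 + 7*(1 - 4*4) + 1260*114 - 45*114*(1 - 4*4))) - 1*40749 = (-2002 + (-196 + 7*(1 - 16) + 143640 - 45*114*(1 - 16))) - 40749 = (-2002 + (-196 + 7*(-15) + 143640 - 45*114*(-15))) - 40749 = (-2002 + (-196 - 105 + 143640 + 76950)) - 40749 = (-2002 + 220289) - 40749 = 218287 - 40749 = 177538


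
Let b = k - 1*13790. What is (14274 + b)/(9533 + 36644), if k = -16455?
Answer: -15971/46177 ≈ -0.34586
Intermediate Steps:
b = -30245 (b = -16455 - 1*13790 = -16455 - 13790 = -30245)
(14274 + b)/(9533 + 36644) = (14274 - 30245)/(9533 + 36644) = -15971/46177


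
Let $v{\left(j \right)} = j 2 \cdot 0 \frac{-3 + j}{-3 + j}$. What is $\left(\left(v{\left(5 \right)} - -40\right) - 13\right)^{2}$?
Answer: $729$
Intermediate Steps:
$v{\left(j \right)} = 0$ ($v{\left(j \right)} = 2 j 0 \cdot 1 = 0 \cdot 1 = 0$)
$\left(\left(v{\left(5 \right)} - -40\right) - 13\right)^{2} = \left(\left(0 - -40\right) - 13\right)^{2} = \left(\left(0 + 40\right) + \left(-26 + 13\right)\right)^{2} = \left(40 - 13\right)^{2} = 27^{2} = 729$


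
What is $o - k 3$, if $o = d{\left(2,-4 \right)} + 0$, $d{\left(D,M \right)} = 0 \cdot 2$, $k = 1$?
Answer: $0$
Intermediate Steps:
$d{\left(D,M \right)} = 0$
$o = 0$ ($o = 0 + 0 = 0$)
$o - k 3 = 0 \left(-1\right) 1 \cdot 3 = 0 \left(\left(-1\right) 3\right) = 0 \left(-3\right) = 0$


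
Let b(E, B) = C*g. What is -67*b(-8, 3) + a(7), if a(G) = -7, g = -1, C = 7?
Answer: 462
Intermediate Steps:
b(E, B) = -7 (b(E, B) = 7*(-1) = -7)
-67*b(-8, 3) + a(7) = -67*(-7) - 7 = 469 - 7 = 462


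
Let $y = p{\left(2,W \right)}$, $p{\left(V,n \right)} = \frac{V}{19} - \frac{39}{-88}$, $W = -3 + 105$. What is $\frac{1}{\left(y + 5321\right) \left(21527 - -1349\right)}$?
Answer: $\frac{22}{2678186329} \approx 8.2145 \cdot 10^{-9}$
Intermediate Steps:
$W = 102$
$p{\left(V,n \right)} = \frac{39}{88} + \frac{V}{19}$ ($p{\left(V,n \right)} = V \frac{1}{19} - - \frac{39}{88} = \frac{V}{19} + \frac{39}{88} = \frac{39}{88} + \frac{V}{19}$)
$y = \frac{917}{1672}$ ($y = \frac{39}{88} + \frac{1}{19} \cdot 2 = \frac{39}{88} + \frac{2}{19} = \frac{917}{1672} \approx 0.54844$)
$\frac{1}{\left(y + 5321\right) \left(21527 - -1349\right)} = \frac{1}{\left(\frac{917}{1672} + 5321\right) \left(21527 - -1349\right)} = \frac{1}{\frac{8897629}{1672} \left(21527 + \left(-1400 + 2749\right)\right)} = \frac{1}{\frac{8897629}{1672} \left(21527 + 1349\right)} = \frac{1}{\frac{8897629}{1672} \cdot 22876} = \frac{1}{\frac{2678186329}{22}} = \frac{22}{2678186329}$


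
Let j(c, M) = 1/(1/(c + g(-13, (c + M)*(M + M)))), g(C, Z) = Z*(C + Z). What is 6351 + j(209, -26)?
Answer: 90684524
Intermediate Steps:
j(c, M) = c + 2*M*(-13 + 2*M*(M + c))*(M + c) (j(c, M) = 1/(1/(c + ((c + M)*(M + M))*(-13 + (c + M)*(M + M)))) = 1/(1/(c + ((M + c)*(2*M))*(-13 + (M + c)*(2*M)))) = 1/(1/(c + (2*M*(M + c))*(-13 + 2*M*(M + c)))) = 1/(1/(c + 2*M*(-13 + 2*M*(M + c))*(M + c))) = c + 2*M*(-13 + 2*M*(M + c))*(M + c))
6351 + j(209, -26) = 6351 + (209 + 2*(-26)*(-13 + 2*(-26)*(-26 + 209))*(-26 + 209)) = 6351 + (209 + 2*(-26)*(-13 + 2*(-26)*183)*183) = 6351 + (209 + 2*(-26)*(-13 - 9516)*183) = 6351 + (209 + 2*(-26)*(-9529)*183) = 6351 + (209 + 90677964) = 6351 + 90678173 = 90684524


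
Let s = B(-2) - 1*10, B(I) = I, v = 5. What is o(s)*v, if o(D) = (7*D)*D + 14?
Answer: 5110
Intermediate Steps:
s = -12 (s = -2 - 1*10 = -2 - 10 = -12)
o(D) = 14 + 7*D² (o(D) = 7*D² + 14 = 14 + 7*D²)
o(s)*v = (14 + 7*(-12)²)*5 = (14 + 7*144)*5 = (14 + 1008)*5 = 1022*5 = 5110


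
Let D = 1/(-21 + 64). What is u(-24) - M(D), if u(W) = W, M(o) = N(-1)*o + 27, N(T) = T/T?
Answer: -2194/43 ≈ -51.023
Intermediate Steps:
N(T) = 1
D = 1/43 ≈ 0.023256
M(o) = 27 + o (M(o) = 1*o + 27 = o + 27 = 27 + o)
u(-24) - M(D) = -24 - (27 + 1/43) = -24 - 1*1162/43 = -24 - 1162/43 = -2194/43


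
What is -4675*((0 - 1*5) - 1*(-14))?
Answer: -42075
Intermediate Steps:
-4675*((0 - 1*5) - 1*(-14)) = -4675*((0 - 5) + 14) = -4675*(-5 + 14) = -4675*9 = -42075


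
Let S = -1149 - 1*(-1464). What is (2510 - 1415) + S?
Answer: 1410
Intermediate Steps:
S = 315 (S = -1149 + 1464 = 315)
(2510 - 1415) + S = (2510 - 1415) + 315 = 1095 + 315 = 1410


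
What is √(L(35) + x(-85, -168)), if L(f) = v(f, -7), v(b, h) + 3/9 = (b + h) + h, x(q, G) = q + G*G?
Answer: √253437/3 ≈ 167.81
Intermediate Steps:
x(q, G) = q + G²
v(b, h) = -⅓ + b + 2*h (v(b, h) = -⅓ + ((b + h) + h) = -⅓ + (b + 2*h) = -⅓ + b + 2*h)
L(f) = -43/3 + f (L(f) = -⅓ + f + 2*(-7) = -⅓ + f - 14 = -43/3 + f)
√(L(35) + x(-85, -168)) = √((-43/3 + 35) + (-85 + (-168)²)) = √(62/3 + (-85 + 28224)) = √(62/3 + 28139) = √(84479/3) = √253437/3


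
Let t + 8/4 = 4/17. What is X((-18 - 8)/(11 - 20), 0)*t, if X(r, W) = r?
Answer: -260/51 ≈ -5.0980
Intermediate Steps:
t = -30/17 (t = -2 + 4/17 = -30/17 ≈ -1.7647)
X((-18 - 8)/(11 - 20), 0)*t = ((-18 - 8)/(11 - 20))*(-30/17) = -26/(-9)*(-30/17) = -26*(-⅑)*(-30/17) = (26/9)*(-30/17) = -260/51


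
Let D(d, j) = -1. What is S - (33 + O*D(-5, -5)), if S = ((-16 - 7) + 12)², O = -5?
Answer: 83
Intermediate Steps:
S = 121 (S = (-23 + 12)² = (-11)² = 121)
S - (33 + O*D(-5, -5)) = 121 - (33 - 5*(-1)) = 121 - (33 + 5) = 121 - 1*38 = 121 - 38 = 83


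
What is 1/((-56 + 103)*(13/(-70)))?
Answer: -70/611 ≈ -0.11457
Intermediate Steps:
1/((-56 + 103)*(13/(-70))) = 1/(47*(13*(-1/70))) = 1/(47*(-13/70)) = 1/(-611/70) = -70/611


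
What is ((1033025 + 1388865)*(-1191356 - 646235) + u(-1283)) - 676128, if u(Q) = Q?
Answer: -4450443944401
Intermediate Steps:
((1033025 + 1388865)*(-1191356 - 646235) + u(-1283)) - 676128 = ((1033025 + 1388865)*(-1191356 - 646235) - 1283) - 676128 = (2421890*(-1837591) - 1283) - 676128 = (-4450443266990 - 1283) - 676128 = -4450443268273 - 676128 = -4450443944401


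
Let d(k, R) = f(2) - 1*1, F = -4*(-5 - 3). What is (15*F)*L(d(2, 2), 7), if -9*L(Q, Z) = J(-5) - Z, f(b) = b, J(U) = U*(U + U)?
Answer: -6880/3 ≈ -2293.3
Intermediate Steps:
J(U) = 2*U² (J(U) = U*(2*U) = 2*U²)
F = 32 (F = -4*(-8) = 32)
d(k, R) = 1 (d(k, R) = 2 - 1*1 = 2 - 1 = 1)
L(Q, Z) = -50/9 + Z/9 (L(Q, Z) = -(2*(-5)² - Z)/9 = -(2*25 - Z)/9 = -(50 - Z)/9 = -50/9 + Z/9)
(15*F)*L(d(2, 2), 7) = (15*32)*(-50/9 + (⅑)*7) = 480*(-50/9 + 7/9) = 480*(-43/9) = -6880/3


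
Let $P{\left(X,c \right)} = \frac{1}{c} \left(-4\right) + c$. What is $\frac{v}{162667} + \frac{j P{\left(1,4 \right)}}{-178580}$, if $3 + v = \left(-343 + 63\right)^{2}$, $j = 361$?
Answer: $\frac{13823967899}{29049072860} \approx 0.47588$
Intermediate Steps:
$P{\left(X,c \right)} = c - \frac{4}{c}$ ($P{\left(X,c \right)} = - \frac{4}{c} + c = c - \frac{4}{c}$)
$v = 78397$ ($v = -3 + \left(-343 + 63\right)^{2} = -3 + \left(-280\right)^{2} = -3 + 78400 = 78397$)
$\frac{v}{162667} + \frac{j P{\left(1,4 \right)}}{-178580} = \frac{78397}{162667} + \frac{361 \left(4 - \frac{4}{4}\right)}{-178580} = 78397 \cdot \frac{1}{162667} + 361 \left(4 - 1\right) \left(- \frac{1}{178580}\right) = \frac{78397}{162667} + 361 \left(4 - 1\right) \left(- \frac{1}{178580}\right) = \frac{78397}{162667} + 361 \cdot 3 \left(- \frac{1}{178580}\right) = \frac{78397}{162667} + 1083 \left(- \frac{1}{178580}\right) = \frac{78397}{162667} - \frac{1083}{178580} = \frac{13823967899}{29049072860}$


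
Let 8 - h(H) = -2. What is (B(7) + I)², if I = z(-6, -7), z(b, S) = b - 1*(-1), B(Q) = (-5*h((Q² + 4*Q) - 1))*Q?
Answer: 126025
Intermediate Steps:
h(H) = 10 (h(H) = 8 - 1*(-2) = 8 + 2 = 10)
B(Q) = -50*Q (B(Q) = (-5*10)*Q = -50*Q)
z(b, S) = 1 + b (z(b, S) = b + 1 = 1 + b)
I = -5 (I = 1 - 6 = -5)
(B(7) + I)² = (-50*7 - 5)² = (-350 - 5)² = (-355)² = 126025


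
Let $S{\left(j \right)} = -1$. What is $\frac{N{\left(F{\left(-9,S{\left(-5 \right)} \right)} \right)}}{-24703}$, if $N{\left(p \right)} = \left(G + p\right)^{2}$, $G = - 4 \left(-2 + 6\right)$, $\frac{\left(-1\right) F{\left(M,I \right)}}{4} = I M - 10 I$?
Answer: $- \frac{8464}{24703} \approx -0.34263$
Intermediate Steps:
$F{\left(M,I \right)} = 40 I - 4 I M$ ($F{\left(M,I \right)} = - 4 \left(I M - 10 I\right) = - 4 \left(- 10 I + I M\right) = 40 I - 4 I M$)
$G = -16$ ($G = \left(-4\right) 4 = -16$)
$N{\left(p \right)} = \left(-16 + p\right)^{2}$
$\frac{N{\left(F{\left(-9,S{\left(-5 \right)} \right)} \right)}}{-24703} = \frac{\left(-16 + 4 \left(-1\right) \left(10 - -9\right)\right)^{2}}{-24703} = \left(-16 + 4 \left(-1\right) \left(10 + 9\right)\right)^{2} \left(- \frac{1}{24703}\right) = \left(-16 + 4 \left(-1\right) 19\right)^{2} \left(- \frac{1}{24703}\right) = \left(-16 - 76\right)^{2} \left(- \frac{1}{24703}\right) = \left(-92\right)^{2} \left(- \frac{1}{24703}\right) = 8464 \left(- \frac{1}{24703}\right) = - \frac{8464}{24703}$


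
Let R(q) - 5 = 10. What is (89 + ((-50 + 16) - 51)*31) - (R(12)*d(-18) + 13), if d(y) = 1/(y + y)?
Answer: -30703/12 ≈ -2558.6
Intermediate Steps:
d(y) = 1/(2*y)
R(q) = 15 (R(q) = 5 + 10 = 15)
(89 + ((-50 + 16) - 51)*31) - (R(12)*d(-18) + 13) = (89 + ((-50 + 16) - 51)*31) - (15*((½)/(-18)) + 13) = (89 + (-34 - 51)*31) - (15*((½)*(-1/18)) + 13) = (89 - 85*31) - (15*(-1/36) + 13) = (89 - 2635) - (-5/12 + 13) = -2546 - 1*151/12 = -2546 - 151/12 = -30703/12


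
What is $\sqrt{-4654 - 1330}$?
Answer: $4 i \sqrt{374} \approx 77.356 i$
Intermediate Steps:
$\sqrt{-4654 - 1330} = \sqrt{-5984} = 4 i \sqrt{374}$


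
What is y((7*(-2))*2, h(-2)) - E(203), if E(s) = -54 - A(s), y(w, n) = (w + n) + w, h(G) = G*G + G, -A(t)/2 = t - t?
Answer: 0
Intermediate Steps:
A(t) = 0 (A(t) = -2*(t - t) = -2*0 = 0)
h(G) = G + G² (h(G) = G² + G = G + G²)
y(w, n) = n + 2*w (y(w, n) = (n + w) + w = n + 2*w)
E(s) = -54 (E(s) = -54 - 1*0 = -54 + 0 = -54)
y((7*(-2))*2, h(-2)) - E(203) = (-2*(1 - 2) + 2*((7*(-2))*2)) - 1*(-54) = (-2*(-1) + 2*(-14*2)) + 54 = (2 + 2*(-28)) + 54 = (2 - 56) + 54 = -54 + 54 = 0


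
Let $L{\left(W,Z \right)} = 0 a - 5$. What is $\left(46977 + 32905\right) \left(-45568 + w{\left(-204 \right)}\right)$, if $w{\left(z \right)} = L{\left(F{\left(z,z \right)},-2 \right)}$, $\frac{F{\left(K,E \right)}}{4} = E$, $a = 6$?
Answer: $-3640462386$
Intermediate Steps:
$F{\left(K,E \right)} = 4 E$
$L{\left(W,Z \right)} = -5$ ($L{\left(W,Z \right)} = 0 \cdot 6 - 5 = 0 - 5 = -5$)
$w{\left(z \right)} = -5$
$\left(46977 + 32905\right) \left(-45568 + w{\left(-204 \right)}\right) = \left(46977 + 32905\right) \left(-45568 - 5\right) = 79882 \left(-45573\right) = -3640462386$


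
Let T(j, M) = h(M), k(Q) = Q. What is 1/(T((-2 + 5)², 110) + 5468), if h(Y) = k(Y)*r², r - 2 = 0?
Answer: 1/5908 ≈ 0.00016926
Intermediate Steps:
r = 2 (r = 2 + 0 = 2)
h(Y) = 4*Y (h(Y) = Y*2² = Y*4 = 4*Y)
T(j, M) = 4*M
1/(T((-2 + 5)², 110) + 5468) = 1/(4*110 + 5468) = 1/(440 + 5468) = 1/5908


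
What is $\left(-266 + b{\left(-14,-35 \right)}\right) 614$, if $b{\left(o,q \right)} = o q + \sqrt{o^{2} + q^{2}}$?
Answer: $137536 + 4298 \sqrt{29} \approx 1.6068 \cdot 10^{5}$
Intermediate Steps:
$b{\left(o,q \right)} = \sqrt{o^{2} + q^{2}} + o q$
$\left(-266 + b{\left(-14,-35 \right)}\right) 614 = \left(-266 + \left(\sqrt{\left(-14\right)^{2} + \left(-35\right)^{2}} - -490\right)\right) 614 = \left(-266 + \left(\sqrt{196 + 1225} + 490\right)\right) 614 = \left(-266 + \left(\sqrt{1421} + 490\right)\right) 614 = \left(-266 + \left(7 \sqrt{29} + 490\right)\right) 614 = \left(-266 + \left(490 + 7 \sqrt{29}\right)\right) 614 = \left(224 + 7 \sqrt{29}\right) 614 = 137536 + 4298 \sqrt{29}$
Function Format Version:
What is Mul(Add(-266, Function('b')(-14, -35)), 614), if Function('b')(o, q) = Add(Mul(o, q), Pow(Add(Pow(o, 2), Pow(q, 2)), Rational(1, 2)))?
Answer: Add(137536, Mul(4298, Pow(29, Rational(1, 2)))) ≈ 1.6068e+5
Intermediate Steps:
Function('b')(o, q) = Add(Pow(Add(Pow(o, 2), Pow(q, 2)), Rational(1, 2)), Mul(o, q))
Mul(Add(-266, Function('b')(-14, -35)), 614) = Mul(Add(-266, Add(Pow(Add(Pow(-14, 2), Pow(-35, 2)), Rational(1, 2)), Mul(-14, -35))), 614) = Mul(Add(-266, Add(Pow(Add(196, 1225), Rational(1, 2)), 490)), 614) = Mul(Add(-266, Add(Pow(1421, Rational(1, 2)), 490)), 614) = Mul(Add(-266, Add(Mul(7, Pow(29, Rational(1, 2))), 490)), 614) = Mul(Add(-266, Add(490, Mul(7, Pow(29, Rational(1, 2))))), 614) = Mul(Add(224, Mul(7, Pow(29, Rational(1, 2)))), 614) = Add(137536, Mul(4298, Pow(29, Rational(1, 2))))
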